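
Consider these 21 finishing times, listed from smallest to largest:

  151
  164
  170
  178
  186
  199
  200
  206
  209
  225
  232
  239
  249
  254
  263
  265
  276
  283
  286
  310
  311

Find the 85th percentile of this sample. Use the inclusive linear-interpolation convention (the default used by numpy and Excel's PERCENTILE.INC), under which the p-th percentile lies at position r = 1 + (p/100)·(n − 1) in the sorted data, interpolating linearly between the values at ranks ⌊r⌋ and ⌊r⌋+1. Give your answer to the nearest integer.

283

n = 21.
r = 1 + (85/100)·(21 − 1) = 1 + 17 = 18.
r is an integer, so P85 is the value at rank 18: 283.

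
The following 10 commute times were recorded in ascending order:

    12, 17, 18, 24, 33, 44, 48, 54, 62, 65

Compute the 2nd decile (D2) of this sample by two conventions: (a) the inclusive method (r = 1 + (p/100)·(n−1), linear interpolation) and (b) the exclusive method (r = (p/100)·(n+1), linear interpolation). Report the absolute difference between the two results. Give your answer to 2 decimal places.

0.60

n = 10.
(a) r = 2.8; between ranks 2 (17) and 3 (18): 17.8.
(b) r = 2.2; between ranks 2 (17) and 3 (18): 17.2.
|17.8 − 17.2| = 0.6.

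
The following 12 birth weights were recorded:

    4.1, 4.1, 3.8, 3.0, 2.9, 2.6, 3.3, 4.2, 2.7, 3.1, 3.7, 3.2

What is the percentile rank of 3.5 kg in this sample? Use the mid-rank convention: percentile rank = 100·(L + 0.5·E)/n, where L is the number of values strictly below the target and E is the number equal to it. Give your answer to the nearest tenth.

58.3

Sorted: 2.6, 2.7, 2.9, 3.0, 3.1, 3.2, 3.3, 3.7, 3.8, 4.1, 4.1, 4.2.
Count below 3.5: L = 7; count equal: E = 0; n = 12.
Percentile rank = 100·(7 + 0.5·0)/12 = 100·7/12 = 58.33.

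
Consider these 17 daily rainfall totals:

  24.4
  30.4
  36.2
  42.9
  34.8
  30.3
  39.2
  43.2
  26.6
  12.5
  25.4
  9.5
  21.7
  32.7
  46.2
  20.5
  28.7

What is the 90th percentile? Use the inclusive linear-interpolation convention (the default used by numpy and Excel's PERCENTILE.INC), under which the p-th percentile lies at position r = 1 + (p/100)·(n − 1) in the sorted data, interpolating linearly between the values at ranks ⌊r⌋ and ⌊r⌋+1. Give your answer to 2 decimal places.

43.02

Sorted: 9.5, 12.5, 20.5, 21.7, 24.4, 25.4, 26.6, 28.7, 30.3, 30.4, 32.7, 34.8, 36.2, 39.2, 42.9, 43.2, 46.2.
n = 17.
r = 1 + (90/100)·(17 − 1) = 1 + 14.4 = 15.4.
Rank 15 is 42.9 and rank 16 is 43.2.
Interpolate: 42.9 + 0.4·(43.2 − 42.9) = 42.9 + 0.4·0.3 = 43.02.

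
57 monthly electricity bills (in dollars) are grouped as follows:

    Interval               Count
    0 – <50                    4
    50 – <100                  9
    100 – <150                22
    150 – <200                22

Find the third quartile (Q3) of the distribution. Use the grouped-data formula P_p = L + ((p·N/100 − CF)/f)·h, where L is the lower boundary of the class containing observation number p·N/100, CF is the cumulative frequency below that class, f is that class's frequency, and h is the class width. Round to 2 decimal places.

N = 57; target position k = 75/100 · 57 = 42.75.
Cumulative frequencies: 4, 13, 35, 57.
Observation 42.75 falls in the class 150 – <200.
L = 150, CF = 35, f = 22, h = 50.
P75 = 150 + ((42.75 − 35)/22)·50 = 150 + 17.6136 = 167.614.

167.61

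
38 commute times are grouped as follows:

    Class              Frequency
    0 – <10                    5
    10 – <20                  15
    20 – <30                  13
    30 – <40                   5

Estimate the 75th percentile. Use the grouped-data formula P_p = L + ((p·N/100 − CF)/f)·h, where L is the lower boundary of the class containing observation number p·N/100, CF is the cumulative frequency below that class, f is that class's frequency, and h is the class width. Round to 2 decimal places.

N = 38; target position k = 75/100 · 38 = 28.5.
Cumulative frequencies: 5, 20, 33, 38.
Observation 28.5 falls in the class 20 – <30.
L = 20, CF = 20, f = 13, h = 10.
P75 = 20 + ((28.5 − 20)/13)·10 = 20 + 6.53846 = 26.5385.

26.54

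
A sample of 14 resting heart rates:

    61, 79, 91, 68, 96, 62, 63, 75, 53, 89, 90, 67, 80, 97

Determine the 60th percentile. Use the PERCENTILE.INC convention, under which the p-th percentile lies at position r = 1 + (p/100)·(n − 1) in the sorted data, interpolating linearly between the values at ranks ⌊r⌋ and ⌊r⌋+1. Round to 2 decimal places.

79.80

Sorted: 53, 61, 62, 63, 67, 68, 75, 79, 80, 89, 90, 91, 96, 97.
n = 14.
r = 1 + (60/100)·(14 − 1) = 1 + 7.8 = 8.8.
Rank 8 is 79 and rank 9 is 80.
Interpolate: 79 + 0.8·(80 − 79) = 79 + 0.8·1 = 79.8.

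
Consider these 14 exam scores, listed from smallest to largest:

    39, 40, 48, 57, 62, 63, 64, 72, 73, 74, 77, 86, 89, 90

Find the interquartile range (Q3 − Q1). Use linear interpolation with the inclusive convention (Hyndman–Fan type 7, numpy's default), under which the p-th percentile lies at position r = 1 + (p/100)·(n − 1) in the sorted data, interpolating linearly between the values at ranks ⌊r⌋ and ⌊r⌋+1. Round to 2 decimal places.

n = 14.
P25: r = 4.25; ranks 4–5 are 57, 62; interpolating gives 58.25.
P75: r = 10.75; ranks 10–11 are 74, 77; interpolating gives 76.25.
Difference: 76.25 − 58.25 = 18.

18.00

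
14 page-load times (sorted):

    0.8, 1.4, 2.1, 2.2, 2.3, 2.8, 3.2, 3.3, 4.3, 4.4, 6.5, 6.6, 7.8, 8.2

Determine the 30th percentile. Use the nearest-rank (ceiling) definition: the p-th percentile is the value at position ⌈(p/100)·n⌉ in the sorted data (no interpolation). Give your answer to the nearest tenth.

n = 14.
Position = ⌈30/100 · 14⌉ = ⌈4.2⌉ = 5.
The value at rank 5 is 2.3.

2.3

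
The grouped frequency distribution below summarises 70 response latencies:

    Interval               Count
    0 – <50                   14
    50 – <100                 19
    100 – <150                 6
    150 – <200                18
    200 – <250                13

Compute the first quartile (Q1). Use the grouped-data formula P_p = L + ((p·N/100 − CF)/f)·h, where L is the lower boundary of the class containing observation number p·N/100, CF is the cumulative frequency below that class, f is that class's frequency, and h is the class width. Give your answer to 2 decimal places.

N = 70; target position k = 25/100 · 70 = 17.5.
Cumulative frequencies: 14, 33, 39, 57, 70.
Observation 17.5 falls in the class 50 – <100.
L = 50, CF = 14, f = 19, h = 50.
P25 = 50 + ((17.5 − 14)/19)·50 = 50 + 9.21053 = 59.2105.

59.21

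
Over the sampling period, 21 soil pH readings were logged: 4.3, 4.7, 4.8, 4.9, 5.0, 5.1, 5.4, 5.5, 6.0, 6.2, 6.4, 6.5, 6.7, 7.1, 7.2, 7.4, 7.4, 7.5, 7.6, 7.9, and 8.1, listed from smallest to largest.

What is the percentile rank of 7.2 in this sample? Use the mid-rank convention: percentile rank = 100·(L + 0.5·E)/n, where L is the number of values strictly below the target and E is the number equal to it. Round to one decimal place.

Count below 7.2: L = 14; count equal: E = 1; n = 21.
Percentile rank = 100·(14 + 0.5·1)/21 = 100·14.5/21 = 69.05.

69.0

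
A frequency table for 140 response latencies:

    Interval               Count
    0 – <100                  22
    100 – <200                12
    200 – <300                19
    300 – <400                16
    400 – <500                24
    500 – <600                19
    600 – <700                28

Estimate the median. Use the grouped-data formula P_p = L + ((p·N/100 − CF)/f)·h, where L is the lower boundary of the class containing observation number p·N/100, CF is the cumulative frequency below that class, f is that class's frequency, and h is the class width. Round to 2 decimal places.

N = 140; target position k = 50/100 · 140 = 70.
Cumulative frequencies: 22, 34, 53, 69, 93, 112, 140.
Observation 70 falls in the class 400 – <500.
L = 400, CF = 69, f = 24, h = 100.
P50 = 400 + ((70 − 69)/24)·100 = 400 + 4.16667 = 404.167.

404.17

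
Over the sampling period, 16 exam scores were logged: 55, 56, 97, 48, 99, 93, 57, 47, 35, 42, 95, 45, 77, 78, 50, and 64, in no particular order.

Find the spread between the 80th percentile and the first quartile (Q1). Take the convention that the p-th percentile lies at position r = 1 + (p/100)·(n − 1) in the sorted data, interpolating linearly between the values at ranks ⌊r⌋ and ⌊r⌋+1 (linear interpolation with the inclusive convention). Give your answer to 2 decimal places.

45.25

Sorted: 35, 42, 45, 47, 48, 50, 55, 56, 57, 64, 77, 78, 93, 95, 97, 99.
n = 16.
P25: r = 4.75; ranks 4–5 are 47, 48; interpolating gives 47.75.
P80: r = 13 (integer) → 93.
Difference: 93 − 47.75 = 45.25.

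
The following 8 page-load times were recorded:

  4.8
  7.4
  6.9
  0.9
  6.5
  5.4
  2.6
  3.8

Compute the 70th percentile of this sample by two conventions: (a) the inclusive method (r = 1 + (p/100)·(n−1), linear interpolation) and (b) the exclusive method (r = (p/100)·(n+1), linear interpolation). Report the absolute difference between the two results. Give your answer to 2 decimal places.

Sorted: 0.9, 2.6, 3.8, 4.8, 5.4, 6.5, 6.9, 7.4.
n = 8.
(a) r = 5.9; between ranks 5 (5.4) and 6 (6.5): 6.39.
(b) r = 6.3; between ranks 6 (6.5) and 7 (6.9): 6.62.
|6.39 − 6.62| = 0.23.

0.23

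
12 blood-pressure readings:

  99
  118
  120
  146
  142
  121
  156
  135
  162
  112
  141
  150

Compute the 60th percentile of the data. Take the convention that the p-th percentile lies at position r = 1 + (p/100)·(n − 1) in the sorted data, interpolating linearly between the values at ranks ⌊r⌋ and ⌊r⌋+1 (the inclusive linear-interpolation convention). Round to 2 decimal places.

141.60

Sorted: 99, 112, 118, 120, 121, 135, 141, 142, 146, 150, 156, 162.
n = 12.
r = 1 + (60/100)·(12 − 1) = 1 + 6.6 = 7.6.
Rank 7 is 141 and rank 8 is 142.
Interpolate: 141 + 0.6·(142 − 141) = 141 + 0.6·1 = 141.6.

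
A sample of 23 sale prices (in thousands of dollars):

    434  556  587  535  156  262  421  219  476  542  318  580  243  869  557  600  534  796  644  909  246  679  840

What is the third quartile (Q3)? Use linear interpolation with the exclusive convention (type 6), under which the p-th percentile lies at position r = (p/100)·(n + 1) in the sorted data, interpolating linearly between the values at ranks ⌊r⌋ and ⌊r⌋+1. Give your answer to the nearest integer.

Sorted: 156, 219, 243, 246, 262, 318, 421, 434, 476, 534, 535, 542, 556, 557, 580, 587, 600, 644, 679, 796, 840, 869, 909.
n = 23.
r = (75/100)·(23 + 1) = 18.
r is an integer, so P75 is the value at rank 18: 644.

644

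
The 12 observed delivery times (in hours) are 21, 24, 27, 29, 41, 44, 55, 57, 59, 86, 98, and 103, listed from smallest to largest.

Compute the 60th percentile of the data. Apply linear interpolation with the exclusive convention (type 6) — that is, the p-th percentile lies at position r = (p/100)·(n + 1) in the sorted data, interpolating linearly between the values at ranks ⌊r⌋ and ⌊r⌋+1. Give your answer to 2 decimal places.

56.60

n = 12.
r = (60/100)·(12 + 1) = 7.8.
Rank 7 is 55 and rank 8 is 57.
Interpolate: 55 + 0.8·(57 − 55) = 55 + 0.8·2 = 56.6.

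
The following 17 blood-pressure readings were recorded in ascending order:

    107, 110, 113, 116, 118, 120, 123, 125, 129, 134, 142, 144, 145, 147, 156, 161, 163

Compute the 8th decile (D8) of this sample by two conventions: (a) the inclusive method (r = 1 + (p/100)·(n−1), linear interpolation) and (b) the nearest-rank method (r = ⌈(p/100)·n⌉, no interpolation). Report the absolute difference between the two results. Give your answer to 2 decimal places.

n = 17.
(a) r = 13.8; between ranks 13 (145) and 14 (147): 146.6.
(b) the nearest-rank method: rank 14 → 147.
|146.6 − 147| = 0.4.

0.40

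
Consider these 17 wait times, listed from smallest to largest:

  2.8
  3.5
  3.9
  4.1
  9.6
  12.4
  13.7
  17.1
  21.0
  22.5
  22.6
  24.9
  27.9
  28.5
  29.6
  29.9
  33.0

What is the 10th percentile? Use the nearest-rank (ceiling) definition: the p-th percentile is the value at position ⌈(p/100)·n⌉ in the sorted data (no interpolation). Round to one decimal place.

n = 17.
Position = ⌈10/100 · 17⌉ = ⌈1.7⌉ = 2.
The value at rank 2 is 3.5.

3.5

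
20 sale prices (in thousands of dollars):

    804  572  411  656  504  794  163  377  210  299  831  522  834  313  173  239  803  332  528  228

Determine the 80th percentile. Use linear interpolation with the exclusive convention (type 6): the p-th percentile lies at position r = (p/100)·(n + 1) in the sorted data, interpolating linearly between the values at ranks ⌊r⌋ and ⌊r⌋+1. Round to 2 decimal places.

Sorted: 163, 173, 210, 228, 239, 299, 313, 332, 377, 411, 504, 522, 528, 572, 656, 794, 803, 804, 831, 834.
n = 20.
r = (80/100)·(20 + 1) = 16.8.
Rank 16 is 794 and rank 17 is 803.
Interpolate: 794 + 0.8·(803 − 794) = 794 + 0.8·9 = 801.2.

801.20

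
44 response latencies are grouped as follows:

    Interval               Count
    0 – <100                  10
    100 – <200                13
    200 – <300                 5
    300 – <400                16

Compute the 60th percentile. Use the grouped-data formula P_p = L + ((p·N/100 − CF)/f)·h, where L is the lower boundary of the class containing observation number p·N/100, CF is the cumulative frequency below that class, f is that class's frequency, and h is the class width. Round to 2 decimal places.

268.00

N = 44; target position k = 60/100 · 44 = 26.4.
Cumulative frequencies: 10, 23, 28, 44.
Observation 26.4 falls in the class 200 – <300.
L = 200, CF = 23, f = 5, h = 100.
P60 = 200 + ((26.4 − 23)/5)·100 = 200 + 68 = 268.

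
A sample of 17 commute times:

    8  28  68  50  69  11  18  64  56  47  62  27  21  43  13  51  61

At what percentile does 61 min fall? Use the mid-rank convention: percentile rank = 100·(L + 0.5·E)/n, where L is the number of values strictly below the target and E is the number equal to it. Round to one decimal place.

73.5

Sorted: 8, 11, 13, 18, 21, 27, 28, 43, 47, 50, 51, 56, 61, 62, 64, 68, 69.
Count below 61: L = 12; count equal: E = 1; n = 17.
Percentile rank = 100·(12 + 0.5·1)/17 = 100·12.5/17 = 73.53.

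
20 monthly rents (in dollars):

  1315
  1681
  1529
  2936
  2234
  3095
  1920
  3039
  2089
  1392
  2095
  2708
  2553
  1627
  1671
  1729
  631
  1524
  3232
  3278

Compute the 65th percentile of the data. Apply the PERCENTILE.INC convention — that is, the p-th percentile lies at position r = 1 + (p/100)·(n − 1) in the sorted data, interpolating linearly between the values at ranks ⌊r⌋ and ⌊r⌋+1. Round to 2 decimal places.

2345.65

Sorted: 631, 1315, 1392, 1524, 1529, 1627, 1671, 1681, 1729, 1920, 2089, 2095, 2234, 2553, 2708, 2936, 3039, 3095, 3232, 3278.
n = 20.
r = 1 + (65/100)·(20 − 1) = 1 + 12.35 = 13.35.
Rank 13 is 2234 and rank 14 is 2553.
Interpolate: 2234 + 0.35·(2553 − 2234) = 2234 + 0.35·319 = 2345.65.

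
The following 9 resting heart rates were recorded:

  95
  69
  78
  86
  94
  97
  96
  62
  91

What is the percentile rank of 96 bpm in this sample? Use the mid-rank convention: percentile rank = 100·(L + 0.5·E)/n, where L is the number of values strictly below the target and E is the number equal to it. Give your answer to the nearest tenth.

83.3

Sorted: 62, 69, 78, 86, 91, 94, 95, 96, 97.
Count below 96: L = 7; count equal: E = 1; n = 9.
Percentile rank = 100·(7 + 0.5·1)/9 = 100·7.5/9 = 83.33.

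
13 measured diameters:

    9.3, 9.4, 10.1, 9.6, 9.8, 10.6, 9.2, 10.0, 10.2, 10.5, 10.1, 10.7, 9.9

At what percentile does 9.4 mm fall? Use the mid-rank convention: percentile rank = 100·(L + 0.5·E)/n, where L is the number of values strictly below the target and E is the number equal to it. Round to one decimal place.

19.2

Sorted: 9.2, 9.3, 9.4, 9.6, 9.8, 9.9, 10.0, 10.1, 10.1, 10.2, 10.5, 10.6, 10.7.
Count below 9.4: L = 2; count equal: E = 1; n = 13.
Percentile rank = 100·(2 + 0.5·1)/13 = 100·2.5/13 = 19.23.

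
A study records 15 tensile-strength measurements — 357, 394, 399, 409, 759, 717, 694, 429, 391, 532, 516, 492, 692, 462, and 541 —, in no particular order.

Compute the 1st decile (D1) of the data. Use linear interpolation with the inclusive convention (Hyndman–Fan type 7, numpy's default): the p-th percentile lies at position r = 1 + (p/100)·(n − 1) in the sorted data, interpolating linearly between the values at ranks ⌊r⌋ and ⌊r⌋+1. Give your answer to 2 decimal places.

392.20

Sorted: 357, 391, 394, 399, 409, 429, 462, 492, 516, 532, 541, 692, 694, 717, 759.
n = 15.
r = 1 + (10/100)·(15 − 1) = 1 + 1.4 = 2.4.
Rank 2 is 391 and rank 3 is 394.
Interpolate: 391 + 0.4·(394 − 391) = 391 + 0.4·3 = 392.2.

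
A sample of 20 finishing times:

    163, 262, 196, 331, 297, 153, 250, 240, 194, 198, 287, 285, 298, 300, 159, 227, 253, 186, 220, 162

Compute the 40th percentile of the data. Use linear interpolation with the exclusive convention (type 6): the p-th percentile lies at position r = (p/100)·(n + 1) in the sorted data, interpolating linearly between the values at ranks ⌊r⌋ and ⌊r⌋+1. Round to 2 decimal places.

206.80

Sorted: 153, 159, 162, 163, 186, 194, 196, 198, 220, 227, 240, 250, 253, 262, 285, 287, 297, 298, 300, 331.
n = 20.
r = (40/100)·(20 + 1) = 8.4.
Rank 8 is 198 and rank 9 is 220.
Interpolate: 198 + 0.4·(220 − 198) = 198 + 0.4·22 = 206.8.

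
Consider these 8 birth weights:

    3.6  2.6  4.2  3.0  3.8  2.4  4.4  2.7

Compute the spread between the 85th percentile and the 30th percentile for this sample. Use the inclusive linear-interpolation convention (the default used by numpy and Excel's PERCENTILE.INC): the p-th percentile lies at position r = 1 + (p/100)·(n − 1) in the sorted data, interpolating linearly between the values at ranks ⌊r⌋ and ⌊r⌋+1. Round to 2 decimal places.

Sorted: 2.4, 2.6, 2.7, 3.0, 3.6, 3.8, 4.2, 4.4.
n = 8.
P30: r = 3.1; ranks 3–4 are 2.7, 3.0; interpolating gives 2.73.
P85: r = 6.95; ranks 6–7 are 3.8, 4.2; interpolating gives 4.18.
Difference: 4.18 − 2.73 = 1.45.

1.45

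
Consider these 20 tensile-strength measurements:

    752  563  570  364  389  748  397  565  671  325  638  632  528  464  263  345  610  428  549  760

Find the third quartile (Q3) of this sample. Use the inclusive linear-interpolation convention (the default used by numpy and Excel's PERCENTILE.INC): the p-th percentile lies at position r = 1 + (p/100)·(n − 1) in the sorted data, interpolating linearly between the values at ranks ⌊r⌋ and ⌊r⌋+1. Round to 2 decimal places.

633.50

Sorted: 263, 325, 345, 364, 389, 397, 428, 464, 528, 549, 563, 565, 570, 610, 632, 638, 671, 748, 752, 760.
n = 20.
r = 1 + (75/100)·(20 − 1) = 1 + 14.25 = 15.25.
Rank 15 is 632 and rank 16 is 638.
Interpolate: 632 + 0.25·(638 − 632) = 632 + 0.25·6 = 633.5.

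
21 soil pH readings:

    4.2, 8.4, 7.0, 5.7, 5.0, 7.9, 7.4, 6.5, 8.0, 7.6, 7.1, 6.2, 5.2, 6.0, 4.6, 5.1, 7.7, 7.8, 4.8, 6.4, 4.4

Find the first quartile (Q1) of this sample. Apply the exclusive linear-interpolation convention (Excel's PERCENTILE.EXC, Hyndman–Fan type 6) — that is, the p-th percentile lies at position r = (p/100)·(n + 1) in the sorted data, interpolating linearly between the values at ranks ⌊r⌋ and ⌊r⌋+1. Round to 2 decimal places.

5.05

Sorted: 4.2, 4.4, 4.6, 4.8, 5.0, 5.1, 5.2, 5.7, 6.0, 6.2, 6.4, 6.5, 7.0, 7.1, 7.4, 7.6, 7.7, 7.8, 7.9, 8.0, 8.4.
n = 21.
r = (25/100)·(21 + 1) = 5.5.
Rank 5 is 5.0 and rank 6 is 5.1.
Interpolate: 5.0 + 0.5·(5.1 − 5.0) = 5.0 + 0.5·0.1 = 5.05.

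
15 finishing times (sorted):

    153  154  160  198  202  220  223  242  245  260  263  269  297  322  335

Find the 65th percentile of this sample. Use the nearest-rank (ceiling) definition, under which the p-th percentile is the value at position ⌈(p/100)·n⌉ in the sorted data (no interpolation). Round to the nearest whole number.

n = 15.
Position = ⌈65/100 · 15⌉ = ⌈9.75⌉ = 10.
The value at rank 10 is 260.

260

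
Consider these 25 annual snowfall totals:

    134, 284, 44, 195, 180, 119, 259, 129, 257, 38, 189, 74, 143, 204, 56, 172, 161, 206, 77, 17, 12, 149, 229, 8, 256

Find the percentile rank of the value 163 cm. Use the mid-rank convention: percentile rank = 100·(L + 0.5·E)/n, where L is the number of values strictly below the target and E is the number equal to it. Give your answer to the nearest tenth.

Sorted: 8, 12, 17, 38, 44, 56, 74, 77, 119, 129, 134, 143, 149, 161, 172, 180, 189, 195, 204, 206, 229, 256, 257, 259, 284.
Count below 163: L = 14; count equal: E = 0; n = 25.
Percentile rank = 100·(14 + 0.5·0)/25 = 100·14/25 = 56.

56.0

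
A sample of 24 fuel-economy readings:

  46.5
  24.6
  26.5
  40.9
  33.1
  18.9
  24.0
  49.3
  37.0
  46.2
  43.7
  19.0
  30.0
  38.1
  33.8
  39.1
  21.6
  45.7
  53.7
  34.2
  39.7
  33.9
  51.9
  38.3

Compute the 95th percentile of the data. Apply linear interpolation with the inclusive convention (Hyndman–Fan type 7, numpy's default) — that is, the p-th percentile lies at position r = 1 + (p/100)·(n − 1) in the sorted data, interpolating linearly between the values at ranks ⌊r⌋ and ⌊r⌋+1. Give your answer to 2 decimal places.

Sorted: 18.9, 19.0, 21.6, 24.0, 24.6, 26.5, 30.0, 33.1, 33.8, 33.9, 34.2, 37.0, 38.1, 38.3, 39.1, 39.7, 40.9, 43.7, 45.7, 46.2, 46.5, 49.3, 51.9, 53.7.
n = 24.
r = 1 + (95/100)·(24 − 1) = 1 + 21.85 = 22.85.
Rank 22 is 49.3 and rank 23 is 51.9.
Interpolate: 49.3 + 0.85·(51.9 − 49.3) = 49.3 + 0.85·2.6 = 51.51.

51.51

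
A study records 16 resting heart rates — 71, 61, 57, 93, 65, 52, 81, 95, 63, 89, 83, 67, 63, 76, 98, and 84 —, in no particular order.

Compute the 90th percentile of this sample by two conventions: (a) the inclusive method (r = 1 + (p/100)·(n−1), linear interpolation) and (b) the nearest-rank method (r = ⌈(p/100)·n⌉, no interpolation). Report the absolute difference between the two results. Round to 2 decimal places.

1.00

Sorted: 52, 57, 61, 63, 63, 65, 67, 71, 76, 81, 83, 84, 89, 93, 95, 98.
n = 16.
(a) r = 14.5; between ranks 14 (93) and 15 (95): 94.
(b) the nearest-rank method: rank 15 → 95.
|94 − 95| = 1.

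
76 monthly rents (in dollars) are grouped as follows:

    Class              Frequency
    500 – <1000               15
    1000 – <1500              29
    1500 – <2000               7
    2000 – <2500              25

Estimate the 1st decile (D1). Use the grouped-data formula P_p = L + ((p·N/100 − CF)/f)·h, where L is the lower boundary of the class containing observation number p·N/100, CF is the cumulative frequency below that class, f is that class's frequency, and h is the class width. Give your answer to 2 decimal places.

N = 76; target position k = 10/100 · 76 = 7.6.
Cumulative frequencies: 15, 44, 51, 76.
Observation 7.6 falls in the class 500 – <1000.
L = 500, CF = 0, f = 15, h = 500.
P10 = 500 + ((7.6 − 0)/15)·500 = 500 + 253.333 = 753.333.

753.33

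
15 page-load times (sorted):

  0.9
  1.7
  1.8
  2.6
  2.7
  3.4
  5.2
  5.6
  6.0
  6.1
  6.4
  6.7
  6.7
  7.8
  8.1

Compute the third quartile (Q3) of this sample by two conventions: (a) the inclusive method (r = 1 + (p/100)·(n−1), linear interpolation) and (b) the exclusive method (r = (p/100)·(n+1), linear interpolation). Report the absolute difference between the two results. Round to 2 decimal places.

n = 15.
(a) r = 11.5; between ranks 11 (6.4) and 12 (6.7): 6.55.
(b) r = 12 → value at rank 12 = 6.7.
|6.55 − 6.7| = 0.15.

0.15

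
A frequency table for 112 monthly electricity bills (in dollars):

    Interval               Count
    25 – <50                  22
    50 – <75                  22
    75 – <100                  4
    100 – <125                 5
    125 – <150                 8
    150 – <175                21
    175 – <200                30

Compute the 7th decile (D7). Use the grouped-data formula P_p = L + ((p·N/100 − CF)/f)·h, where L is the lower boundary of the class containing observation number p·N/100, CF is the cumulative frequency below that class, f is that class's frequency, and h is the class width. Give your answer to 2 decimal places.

N = 112; target position k = 70/100 · 112 = 78.4.
Cumulative frequencies: 22, 44, 48, 53, 61, 82, 112.
Observation 78.4 falls in the class 150 – <175.
L = 150, CF = 61, f = 21, h = 25.
P70 = 150 + ((78.4 − 61)/21)·25 = 150 + 20.7143 = 170.714.

170.71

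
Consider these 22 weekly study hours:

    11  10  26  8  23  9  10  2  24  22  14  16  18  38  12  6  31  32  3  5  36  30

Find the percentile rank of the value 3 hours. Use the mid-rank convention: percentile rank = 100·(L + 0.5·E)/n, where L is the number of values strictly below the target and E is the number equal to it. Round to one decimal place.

Sorted: 2, 3, 5, 6, 8, 9, 10, 10, 11, 12, 14, 16, 18, 22, 23, 24, 26, 30, 31, 32, 36, 38.
Count below 3: L = 1; count equal: E = 1; n = 22.
Percentile rank = 100·(1 + 0.5·1)/22 = 100·1.5/22 = 6.818.

6.8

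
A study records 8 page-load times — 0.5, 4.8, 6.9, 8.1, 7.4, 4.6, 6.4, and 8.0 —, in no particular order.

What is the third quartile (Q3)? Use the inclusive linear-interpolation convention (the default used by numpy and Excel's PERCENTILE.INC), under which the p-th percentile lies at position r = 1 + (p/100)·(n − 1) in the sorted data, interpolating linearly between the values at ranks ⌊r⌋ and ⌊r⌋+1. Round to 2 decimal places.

7.55

Sorted: 0.5, 4.6, 4.8, 6.4, 6.9, 7.4, 8.0, 8.1.
n = 8.
r = 1 + (75/100)·(8 − 1) = 1 + 5.25 = 6.25.
Rank 6 is 7.4 and rank 7 is 8.0.
Interpolate: 7.4 + 0.25·(8.0 − 7.4) = 7.4 + 0.25·0.6 = 7.55.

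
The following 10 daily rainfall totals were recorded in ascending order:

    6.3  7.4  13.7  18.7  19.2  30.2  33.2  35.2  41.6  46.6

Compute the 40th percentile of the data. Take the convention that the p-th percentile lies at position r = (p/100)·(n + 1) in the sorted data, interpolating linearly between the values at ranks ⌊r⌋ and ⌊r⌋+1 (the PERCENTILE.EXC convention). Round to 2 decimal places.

n = 10.
r = (40/100)·(10 + 1) = 4.4.
Rank 4 is 18.7 and rank 5 is 19.2.
Interpolate: 18.7 + 0.4·(19.2 − 18.7) = 18.7 + 0.4·0.5 = 18.9.

18.90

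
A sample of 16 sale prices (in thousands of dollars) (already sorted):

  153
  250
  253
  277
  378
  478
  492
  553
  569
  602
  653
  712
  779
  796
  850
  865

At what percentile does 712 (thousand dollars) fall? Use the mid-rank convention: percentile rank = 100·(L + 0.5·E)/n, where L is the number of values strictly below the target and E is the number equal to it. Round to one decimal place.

71.9

Count below 712: L = 11; count equal: E = 1; n = 16.
Percentile rank = 100·(11 + 0.5·1)/16 = 100·11.5/16 = 71.88.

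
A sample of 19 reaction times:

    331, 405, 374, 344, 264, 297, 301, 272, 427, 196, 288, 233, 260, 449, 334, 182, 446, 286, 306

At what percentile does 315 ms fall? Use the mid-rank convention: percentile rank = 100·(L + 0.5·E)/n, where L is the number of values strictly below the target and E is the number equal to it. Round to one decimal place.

57.9

Sorted: 182, 196, 233, 260, 264, 272, 286, 288, 297, 301, 306, 331, 334, 344, 374, 405, 427, 446, 449.
Count below 315: L = 11; count equal: E = 0; n = 19.
Percentile rank = 100·(11 + 0.5·0)/19 = 100·11/19 = 57.89.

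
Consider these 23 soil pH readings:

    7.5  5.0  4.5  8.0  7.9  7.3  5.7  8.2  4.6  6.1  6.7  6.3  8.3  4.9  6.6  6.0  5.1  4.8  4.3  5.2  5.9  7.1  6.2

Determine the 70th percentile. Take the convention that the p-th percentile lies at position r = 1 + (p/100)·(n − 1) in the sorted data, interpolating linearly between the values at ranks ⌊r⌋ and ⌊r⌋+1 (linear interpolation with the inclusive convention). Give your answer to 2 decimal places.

Sorted: 4.3, 4.5, 4.6, 4.8, 4.9, 5.0, 5.1, 5.2, 5.7, 5.9, 6.0, 6.1, 6.2, 6.3, 6.6, 6.7, 7.1, 7.3, 7.5, 7.9, 8.0, 8.2, 8.3.
n = 23.
r = 1 + (70/100)·(23 − 1) = 1 + 15.4 = 16.4.
Rank 16 is 6.7 and rank 17 is 7.1.
Interpolate: 6.7 + 0.4·(7.1 − 6.7) = 6.7 + 0.4·0.4 = 6.86.

6.86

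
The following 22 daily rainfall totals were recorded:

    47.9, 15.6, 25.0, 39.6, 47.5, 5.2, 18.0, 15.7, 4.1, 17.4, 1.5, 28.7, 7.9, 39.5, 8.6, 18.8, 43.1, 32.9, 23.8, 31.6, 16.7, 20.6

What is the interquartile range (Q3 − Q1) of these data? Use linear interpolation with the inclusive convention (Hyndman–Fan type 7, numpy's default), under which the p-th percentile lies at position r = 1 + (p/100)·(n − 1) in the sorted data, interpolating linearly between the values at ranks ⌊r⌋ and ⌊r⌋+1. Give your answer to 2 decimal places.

Sorted: 1.5, 4.1, 5.2, 7.9, 8.6, 15.6, 15.7, 16.7, 17.4, 18.0, 18.8, 20.6, 23.8, 25.0, 28.7, 31.6, 32.9, 39.5, 39.6, 43.1, 47.5, 47.9.
n = 22.
P25: r = 6.25; ranks 6–7 are 15.6, 15.7; interpolating gives 15.625.
P75: r = 16.75; ranks 16–17 are 31.6, 32.9; interpolating gives 32.575.
Difference: 32.575 − 15.625 = 16.95.

16.95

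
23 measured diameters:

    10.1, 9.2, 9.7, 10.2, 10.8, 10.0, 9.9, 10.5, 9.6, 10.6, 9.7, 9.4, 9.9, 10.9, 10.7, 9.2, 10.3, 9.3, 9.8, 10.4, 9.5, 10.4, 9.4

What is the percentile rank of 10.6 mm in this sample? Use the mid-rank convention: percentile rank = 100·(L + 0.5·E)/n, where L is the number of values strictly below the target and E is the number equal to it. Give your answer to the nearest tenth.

84.8

Sorted: 9.2, 9.2, 9.3, 9.4, 9.4, 9.5, 9.6, 9.7, 9.7, 9.8, 9.9, 9.9, 10.0, 10.1, 10.2, 10.3, 10.4, 10.4, 10.5, 10.6, 10.7, 10.8, 10.9.
Count below 10.6: L = 19; count equal: E = 1; n = 23.
Percentile rank = 100·(19 + 0.5·1)/23 = 100·19.5/23 = 84.78.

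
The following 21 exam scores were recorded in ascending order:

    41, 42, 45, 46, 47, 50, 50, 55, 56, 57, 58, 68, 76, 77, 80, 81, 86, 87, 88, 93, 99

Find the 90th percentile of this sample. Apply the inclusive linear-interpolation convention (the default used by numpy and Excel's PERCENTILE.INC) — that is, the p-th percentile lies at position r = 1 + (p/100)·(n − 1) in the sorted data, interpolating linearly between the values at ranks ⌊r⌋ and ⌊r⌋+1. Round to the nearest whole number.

n = 21.
r = 1 + (90/100)·(21 − 1) = 1 + 18 = 19.
r is an integer, so P90 is the value at rank 19: 88.

88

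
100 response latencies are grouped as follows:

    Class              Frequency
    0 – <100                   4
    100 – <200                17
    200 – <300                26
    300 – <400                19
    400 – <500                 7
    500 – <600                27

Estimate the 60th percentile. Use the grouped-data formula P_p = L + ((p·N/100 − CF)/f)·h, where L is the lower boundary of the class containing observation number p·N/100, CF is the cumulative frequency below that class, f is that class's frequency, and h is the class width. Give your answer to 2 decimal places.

N = 100; target position k = 60/100 · 100 = 60.
Cumulative frequencies: 4, 21, 47, 66, 73, 100.
Observation 60 falls in the class 300 – <400.
L = 300, CF = 47, f = 19, h = 100.
P60 = 300 + ((60 − 47)/19)·100 = 300 + 68.4211 = 368.421.

368.42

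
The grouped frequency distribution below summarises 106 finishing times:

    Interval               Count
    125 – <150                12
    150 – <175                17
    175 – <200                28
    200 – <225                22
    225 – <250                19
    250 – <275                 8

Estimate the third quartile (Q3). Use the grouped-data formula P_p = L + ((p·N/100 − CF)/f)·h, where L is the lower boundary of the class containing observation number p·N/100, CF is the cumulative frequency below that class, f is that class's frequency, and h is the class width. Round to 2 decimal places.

N = 106; target position k = 75/100 · 106 = 79.5.
Cumulative frequencies: 12, 29, 57, 79, 98, 106.
Observation 79.5 falls in the class 225 – <250.
L = 225, CF = 79, f = 19, h = 25.
P75 = 225 + ((79.5 − 79)/19)·25 = 225 + 0.657895 = 225.658.

225.66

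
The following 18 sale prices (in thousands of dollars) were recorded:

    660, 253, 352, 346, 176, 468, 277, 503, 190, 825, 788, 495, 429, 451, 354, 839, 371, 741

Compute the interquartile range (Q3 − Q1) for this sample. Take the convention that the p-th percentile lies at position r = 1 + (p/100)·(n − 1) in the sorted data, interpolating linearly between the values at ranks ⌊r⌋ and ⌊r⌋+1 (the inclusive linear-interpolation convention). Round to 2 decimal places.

Sorted: 176, 190, 253, 277, 346, 352, 354, 371, 429, 451, 468, 495, 503, 660, 741, 788, 825, 839.
n = 18.
P25: r = 5.25; ranks 5–6 are 346, 352; interpolating gives 347.5.
P75: r = 13.75; ranks 13–14 are 503, 660; interpolating gives 620.75.
Difference: 620.75 − 347.5 = 273.25.

273.25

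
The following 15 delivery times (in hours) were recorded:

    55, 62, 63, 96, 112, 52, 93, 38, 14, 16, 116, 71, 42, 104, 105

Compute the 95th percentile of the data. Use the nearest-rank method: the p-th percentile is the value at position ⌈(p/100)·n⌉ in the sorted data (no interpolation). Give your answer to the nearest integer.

116

Sorted: 14, 16, 38, 42, 52, 55, 62, 63, 71, 93, 96, 104, 105, 112, 116.
n = 15.
Position = ⌈95/100 · 15⌉ = ⌈14.25⌉ = 15.
The value at rank 15 is 116.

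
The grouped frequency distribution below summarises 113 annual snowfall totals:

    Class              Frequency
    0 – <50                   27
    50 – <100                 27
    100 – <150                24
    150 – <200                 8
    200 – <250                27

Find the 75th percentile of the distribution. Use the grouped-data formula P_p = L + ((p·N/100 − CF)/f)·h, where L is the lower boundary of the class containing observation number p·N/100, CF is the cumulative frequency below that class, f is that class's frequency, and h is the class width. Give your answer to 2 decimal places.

N = 113; target position k = 75/100 · 113 = 84.75.
Cumulative frequencies: 27, 54, 78, 86, 113.
Observation 84.75 falls in the class 150 – <200.
L = 150, CF = 78, f = 8, h = 50.
P75 = 150 + ((84.75 − 78)/8)·50 = 150 + 42.1875 = 192.188.

192.19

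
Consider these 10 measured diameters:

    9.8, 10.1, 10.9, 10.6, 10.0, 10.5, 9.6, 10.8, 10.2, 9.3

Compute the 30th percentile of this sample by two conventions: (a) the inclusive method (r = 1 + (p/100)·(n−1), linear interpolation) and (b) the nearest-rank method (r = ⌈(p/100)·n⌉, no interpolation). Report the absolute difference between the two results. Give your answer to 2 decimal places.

0.14

Sorted: 9.3, 9.6, 9.8, 10.0, 10.1, 10.2, 10.5, 10.6, 10.8, 10.9.
n = 10.
(a) r = 3.7; between ranks 3 (9.8) and 4 (10.0): 9.94.
(b) the nearest-rank method: rank 3 → 9.8.
|9.94 − 9.8| = 0.14.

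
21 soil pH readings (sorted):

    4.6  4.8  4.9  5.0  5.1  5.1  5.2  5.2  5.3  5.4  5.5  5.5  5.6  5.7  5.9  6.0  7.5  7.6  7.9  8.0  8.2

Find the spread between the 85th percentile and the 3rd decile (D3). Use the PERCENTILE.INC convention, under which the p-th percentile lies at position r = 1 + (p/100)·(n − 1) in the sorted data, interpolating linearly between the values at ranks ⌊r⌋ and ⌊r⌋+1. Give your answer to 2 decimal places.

n = 21.
P30: r = 7 (integer) → 5.2.
P85: r = 18 (integer) → 7.6.
Difference: 7.6 − 5.2 = 2.4.

2.40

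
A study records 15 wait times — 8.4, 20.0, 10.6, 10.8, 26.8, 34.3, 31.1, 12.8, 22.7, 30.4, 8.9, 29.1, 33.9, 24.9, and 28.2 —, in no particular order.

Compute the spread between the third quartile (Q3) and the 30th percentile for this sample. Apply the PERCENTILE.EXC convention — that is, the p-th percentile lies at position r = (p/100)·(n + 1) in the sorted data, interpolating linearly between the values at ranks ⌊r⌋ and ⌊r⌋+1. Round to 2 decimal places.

Sorted: 8.4, 8.9, 10.6, 10.8, 12.8, 20.0, 22.7, 24.9, 26.8, 28.2, 29.1, 30.4, 31.1, 33.9, 34.3.
n = 15.
P30: r = 4.8; ranks 4–5 are 10.8, 12.8; interpolating gives 12.4.
P75: r = 12 (integer) → 30.4.
Difference: 30.4 − 12.4 = 18.

18.00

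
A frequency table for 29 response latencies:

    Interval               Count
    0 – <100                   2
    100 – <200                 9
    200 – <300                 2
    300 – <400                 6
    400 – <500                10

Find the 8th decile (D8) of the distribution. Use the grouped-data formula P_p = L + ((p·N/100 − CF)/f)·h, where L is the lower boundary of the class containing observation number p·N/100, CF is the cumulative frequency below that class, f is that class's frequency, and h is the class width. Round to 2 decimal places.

442.00

N = 29; target position k = 80/100 · 29 = 23.2.
Cumulative frequencies: 2, 11, 13, 19, 29.
Observation 23.2 falls in the class 400 – <500.
L = 400, CF = 19, f = 10, h = 100.
P80 = 400 + ((23.2 − 19)/10)·100 = 400 + 42 = 442.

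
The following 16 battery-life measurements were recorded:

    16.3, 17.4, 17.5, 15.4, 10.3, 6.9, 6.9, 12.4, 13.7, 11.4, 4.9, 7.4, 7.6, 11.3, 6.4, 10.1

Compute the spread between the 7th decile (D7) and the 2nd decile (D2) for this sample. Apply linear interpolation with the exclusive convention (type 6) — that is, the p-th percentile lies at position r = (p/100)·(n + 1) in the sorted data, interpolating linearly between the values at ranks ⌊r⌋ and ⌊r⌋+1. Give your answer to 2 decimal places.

Sorted: 4.9, 6.4, 6.9, 6.9, 7.4, 7.6, 10.1, 10.3, 11.3, 11.4, 12.4, 13.7, 15.4, 16.3, 17.4, 17.5.
n = 16.
P20: r = 3.4; ranks 3–4 are 6.9, 6.9; interpolating gives 6.9.
P70: r = 11.9; ranks 11–12 are 12.4, 13.7; interpolating gives 13.57.
Difference: 13.57 − 6.9 = 6.67.

6.67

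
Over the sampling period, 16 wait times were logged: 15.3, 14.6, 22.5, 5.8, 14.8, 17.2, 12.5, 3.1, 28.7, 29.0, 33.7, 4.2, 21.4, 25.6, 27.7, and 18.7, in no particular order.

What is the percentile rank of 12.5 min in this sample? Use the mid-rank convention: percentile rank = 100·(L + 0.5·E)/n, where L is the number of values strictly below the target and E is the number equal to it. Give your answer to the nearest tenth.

21.9

Sorted: 3.1, 4.2, 5.8, 12.5, 14.6, 14.8, 15.3, 17.2, 18.7, 21.4, 22.5, 25.6, 27.7, 28.7, 29.0, 33.7.
Count below 12.5: L = 3; count equal: E = 1; n = 16.
Percentile rank = 100·(3 + 0.5·1)/16 = 100·3.5/16 = 21.88.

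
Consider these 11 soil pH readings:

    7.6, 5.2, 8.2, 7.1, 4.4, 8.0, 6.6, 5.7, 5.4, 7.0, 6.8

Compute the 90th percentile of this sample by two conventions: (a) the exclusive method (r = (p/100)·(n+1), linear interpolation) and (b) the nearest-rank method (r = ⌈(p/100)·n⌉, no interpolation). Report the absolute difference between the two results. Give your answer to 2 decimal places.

Sorted: 4.4, 5.2, 5.4, 5.7, 6.6, 6.8, 7.0, 7.1, 7.6, 8.0, 8.2.
n = 11.
(a) r = 10.8; between ranks 10 (8.0) and 11 (8.2): 8.16.
(b) the nearest-rank method: rank 10 → 8.
|8.16 − 8| = 0.16.

0.16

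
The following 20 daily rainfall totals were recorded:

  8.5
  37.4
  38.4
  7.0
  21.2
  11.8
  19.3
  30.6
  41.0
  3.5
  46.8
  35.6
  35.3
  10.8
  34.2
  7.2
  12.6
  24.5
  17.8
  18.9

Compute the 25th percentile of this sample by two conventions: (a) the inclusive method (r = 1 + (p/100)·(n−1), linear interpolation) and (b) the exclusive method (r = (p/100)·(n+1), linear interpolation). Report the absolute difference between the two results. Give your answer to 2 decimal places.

0.50

Sorted: 3.5, 7.0, 7.2, 8.5, 10.8, 11.8, 12.6, 17.8, 18.9, 19.3, 21.2, 24.5, 30.6, 34.2, 35.3, 35.6, 37.4, 38.4, 41.0, 46.8.
n = 20.
(a) r = 5.75; between ranks 5 (10.8) and 6 (11.8): 11.55.
(b) r = 5.25; between ranks 5 (10.8) and 6 (11.8): 11.05.
|11.55 − 11.05| = 0.5.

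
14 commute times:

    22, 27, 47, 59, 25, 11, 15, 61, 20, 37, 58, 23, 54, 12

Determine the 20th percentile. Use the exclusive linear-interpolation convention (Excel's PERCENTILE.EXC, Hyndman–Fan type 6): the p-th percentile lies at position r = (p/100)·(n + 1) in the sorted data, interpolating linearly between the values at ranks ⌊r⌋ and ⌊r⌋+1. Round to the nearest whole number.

Sorted: 11, 12, 15, 20, 22, 23, 25, 27, 37, 47, 54, 58, 59, 61.
n = 14.
r = (20/100)·(14 + 1) = 3.
r is an integer, so P20 is the value at rank 3: 15.

15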